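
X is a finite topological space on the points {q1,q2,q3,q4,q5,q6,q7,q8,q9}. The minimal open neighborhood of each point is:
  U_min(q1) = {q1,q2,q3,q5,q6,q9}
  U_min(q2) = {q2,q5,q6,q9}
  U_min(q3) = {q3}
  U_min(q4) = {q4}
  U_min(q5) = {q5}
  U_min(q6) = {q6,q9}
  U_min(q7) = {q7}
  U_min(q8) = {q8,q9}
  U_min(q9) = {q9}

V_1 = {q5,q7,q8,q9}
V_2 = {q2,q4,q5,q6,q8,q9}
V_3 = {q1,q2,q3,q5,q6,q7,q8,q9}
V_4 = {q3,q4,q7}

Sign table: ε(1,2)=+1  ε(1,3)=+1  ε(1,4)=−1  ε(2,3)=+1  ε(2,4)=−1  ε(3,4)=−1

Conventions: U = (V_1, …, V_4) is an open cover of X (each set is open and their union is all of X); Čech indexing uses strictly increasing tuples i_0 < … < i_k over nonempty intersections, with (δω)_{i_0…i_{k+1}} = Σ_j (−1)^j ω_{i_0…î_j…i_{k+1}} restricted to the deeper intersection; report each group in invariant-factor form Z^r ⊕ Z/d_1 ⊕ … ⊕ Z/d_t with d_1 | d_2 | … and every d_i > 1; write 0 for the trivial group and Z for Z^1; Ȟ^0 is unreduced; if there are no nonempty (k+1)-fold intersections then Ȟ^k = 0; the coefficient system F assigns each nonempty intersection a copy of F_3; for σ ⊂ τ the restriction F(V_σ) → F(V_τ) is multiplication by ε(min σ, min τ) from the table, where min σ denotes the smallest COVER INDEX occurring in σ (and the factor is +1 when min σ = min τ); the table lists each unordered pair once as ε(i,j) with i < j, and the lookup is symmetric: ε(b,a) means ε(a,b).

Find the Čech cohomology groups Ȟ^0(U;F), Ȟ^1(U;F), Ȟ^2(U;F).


Ȟ^0 = Z/3; Ȟ^1 = Z/3; Ȟ^2 = 0

intersection data:
  V12={q5,q8,q9} V13={q5,q7,q8,q9} V14={q7} V23={q2,q5,q6,q8,q9} V24={q4} V34={q3,q7}
  V123={q5,q8,q9} V134={q7}
C dims 4,6,2; δ0: rk_F3 3; δ1: rk_F3 2
Ȟ^0 = (4 − 3) − 0 = 1, so Ȟ^0 ≅ Z/3
Ȟ^1 = (6 − 2) − 3 = 1, so Ȟ^1 ≅ Z/3
Ȟ^2 = (2 − 0) − 2 = 0, so Ȟ^2 ≅ 0


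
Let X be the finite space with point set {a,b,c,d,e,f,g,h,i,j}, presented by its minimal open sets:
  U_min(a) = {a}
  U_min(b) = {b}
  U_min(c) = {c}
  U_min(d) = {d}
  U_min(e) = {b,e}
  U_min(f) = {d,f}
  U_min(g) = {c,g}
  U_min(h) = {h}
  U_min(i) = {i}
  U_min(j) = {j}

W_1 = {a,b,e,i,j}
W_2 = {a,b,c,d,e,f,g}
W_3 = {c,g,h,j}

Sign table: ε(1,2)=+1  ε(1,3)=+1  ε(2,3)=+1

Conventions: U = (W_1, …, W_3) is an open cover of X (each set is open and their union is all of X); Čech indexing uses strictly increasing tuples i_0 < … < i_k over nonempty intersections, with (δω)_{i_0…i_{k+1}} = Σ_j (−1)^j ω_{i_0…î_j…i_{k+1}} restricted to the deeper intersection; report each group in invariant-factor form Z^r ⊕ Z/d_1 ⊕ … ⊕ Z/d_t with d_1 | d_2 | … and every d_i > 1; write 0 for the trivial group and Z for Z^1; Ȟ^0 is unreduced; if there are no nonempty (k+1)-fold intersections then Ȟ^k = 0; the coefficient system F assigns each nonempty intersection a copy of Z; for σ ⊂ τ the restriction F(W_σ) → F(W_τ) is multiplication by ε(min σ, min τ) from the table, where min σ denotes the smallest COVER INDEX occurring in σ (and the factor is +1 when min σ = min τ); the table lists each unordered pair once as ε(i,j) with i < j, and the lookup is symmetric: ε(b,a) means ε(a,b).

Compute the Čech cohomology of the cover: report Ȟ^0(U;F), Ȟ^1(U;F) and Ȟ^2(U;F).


Ȟ^0(U;F) ≅ Z; Ȟ^1(U;F) ≅ Z; Ȟ^2(U;F) ≅ 0

nerve simplices:
  W12={a,b,e} W13={j} W23={c,g}
C dims 3,3; δ0: rk 2, SNF 1^2
degree 0: 3−2−0 = 1 → Ȟ^0 ≅ Z
degree 1: 3−0−2 = 1 → Ȟ^1 ≅ Z
degree 2: 0−0−0 = 0 → Ȟ^2 ≅ 0


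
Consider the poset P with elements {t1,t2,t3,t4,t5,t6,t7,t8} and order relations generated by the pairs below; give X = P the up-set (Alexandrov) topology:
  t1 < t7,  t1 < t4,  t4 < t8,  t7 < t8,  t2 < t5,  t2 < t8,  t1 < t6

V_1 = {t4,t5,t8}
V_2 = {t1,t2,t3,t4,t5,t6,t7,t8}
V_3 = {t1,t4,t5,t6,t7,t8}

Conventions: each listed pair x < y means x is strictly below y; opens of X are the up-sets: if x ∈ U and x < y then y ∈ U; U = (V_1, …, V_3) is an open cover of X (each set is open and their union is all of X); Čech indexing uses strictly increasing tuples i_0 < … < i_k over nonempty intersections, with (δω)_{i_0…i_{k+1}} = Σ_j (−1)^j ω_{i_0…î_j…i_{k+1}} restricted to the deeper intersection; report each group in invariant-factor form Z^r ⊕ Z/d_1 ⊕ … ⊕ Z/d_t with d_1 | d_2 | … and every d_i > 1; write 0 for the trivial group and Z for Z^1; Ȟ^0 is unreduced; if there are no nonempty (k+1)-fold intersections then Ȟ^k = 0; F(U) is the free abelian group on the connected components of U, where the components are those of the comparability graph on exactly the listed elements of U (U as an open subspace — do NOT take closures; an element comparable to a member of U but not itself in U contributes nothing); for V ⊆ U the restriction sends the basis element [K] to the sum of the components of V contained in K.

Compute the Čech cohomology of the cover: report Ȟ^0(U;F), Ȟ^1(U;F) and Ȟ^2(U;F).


nerve simplices:
  V12={t4,t5,t8} V13={t4,t5,t8} V23={t1,t4,t5,t6,t7,t8}
  V123={t4,t5,t8}
components per intersection:
  V1: {t4,t8} {t5}
  V2: {t1,t2,t4,t5,t6,t7,t8} {t3}
  V3: {t1,t4,t6,t7,t8} {t5}
  V12: {t4,t8} {t5}
  V13: {t4,t8} {t5}
  V23: {t1,t4,t6,t7,t8} {t5}
  V123: {t4,t8} {t5}
C dims 6,6,2; δ0: rk 4, SNF 1^4; δ1: rk 2, SNF 1^2
degree 0: 6−4−0 = 2 → Ȟ^0 ≅ Z^2
degree 1: 6−2−4 = 0 → Ȟ^1 ≅ 0
degree 2: 2−0−2 = 0 → Ȟ^2 ≅ 0

Ȟ^0 = Z^2; Ȟ^1 = 0; Ȟ^2 = 0


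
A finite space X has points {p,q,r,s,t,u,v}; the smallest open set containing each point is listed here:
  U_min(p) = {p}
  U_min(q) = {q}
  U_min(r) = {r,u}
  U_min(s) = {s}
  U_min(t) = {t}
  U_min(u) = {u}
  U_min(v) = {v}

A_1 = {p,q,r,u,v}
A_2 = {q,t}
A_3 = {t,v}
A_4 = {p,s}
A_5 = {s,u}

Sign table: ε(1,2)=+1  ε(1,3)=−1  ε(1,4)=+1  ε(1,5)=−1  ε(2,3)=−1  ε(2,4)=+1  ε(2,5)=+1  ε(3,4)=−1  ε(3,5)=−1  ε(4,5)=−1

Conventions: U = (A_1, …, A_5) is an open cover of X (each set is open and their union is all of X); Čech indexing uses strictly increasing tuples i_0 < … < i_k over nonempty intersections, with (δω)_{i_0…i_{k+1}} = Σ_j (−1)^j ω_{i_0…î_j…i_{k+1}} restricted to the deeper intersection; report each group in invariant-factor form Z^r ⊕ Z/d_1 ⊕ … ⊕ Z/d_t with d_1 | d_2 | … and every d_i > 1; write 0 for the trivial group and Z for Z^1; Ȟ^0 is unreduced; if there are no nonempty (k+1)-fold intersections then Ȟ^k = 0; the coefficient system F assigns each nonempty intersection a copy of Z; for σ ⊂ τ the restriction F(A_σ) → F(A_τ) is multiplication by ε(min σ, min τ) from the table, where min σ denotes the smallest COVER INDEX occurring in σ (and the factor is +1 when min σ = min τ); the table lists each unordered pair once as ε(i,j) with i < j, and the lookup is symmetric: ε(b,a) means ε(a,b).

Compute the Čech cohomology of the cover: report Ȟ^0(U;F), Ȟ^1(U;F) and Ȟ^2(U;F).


cover nerve:
  A12={q} A13={v} A14={p} A15={u} A23={t} A45={s}
C dims 5,6; δ0: rk 4, SNF 1^4
Ȟ^0: (5−4)−0=1 ⇒ Z
Ȟ^1: (6−0)−4=2 ⇒ Z^2
Ȟ^2: (0−0)−0=0 ⇒ 0

Ȟ^0(U;F) ≅ Z, Ȟ^1(U;F) ≅ Z^2 and Ȟ^2(U;F) ≅ 0


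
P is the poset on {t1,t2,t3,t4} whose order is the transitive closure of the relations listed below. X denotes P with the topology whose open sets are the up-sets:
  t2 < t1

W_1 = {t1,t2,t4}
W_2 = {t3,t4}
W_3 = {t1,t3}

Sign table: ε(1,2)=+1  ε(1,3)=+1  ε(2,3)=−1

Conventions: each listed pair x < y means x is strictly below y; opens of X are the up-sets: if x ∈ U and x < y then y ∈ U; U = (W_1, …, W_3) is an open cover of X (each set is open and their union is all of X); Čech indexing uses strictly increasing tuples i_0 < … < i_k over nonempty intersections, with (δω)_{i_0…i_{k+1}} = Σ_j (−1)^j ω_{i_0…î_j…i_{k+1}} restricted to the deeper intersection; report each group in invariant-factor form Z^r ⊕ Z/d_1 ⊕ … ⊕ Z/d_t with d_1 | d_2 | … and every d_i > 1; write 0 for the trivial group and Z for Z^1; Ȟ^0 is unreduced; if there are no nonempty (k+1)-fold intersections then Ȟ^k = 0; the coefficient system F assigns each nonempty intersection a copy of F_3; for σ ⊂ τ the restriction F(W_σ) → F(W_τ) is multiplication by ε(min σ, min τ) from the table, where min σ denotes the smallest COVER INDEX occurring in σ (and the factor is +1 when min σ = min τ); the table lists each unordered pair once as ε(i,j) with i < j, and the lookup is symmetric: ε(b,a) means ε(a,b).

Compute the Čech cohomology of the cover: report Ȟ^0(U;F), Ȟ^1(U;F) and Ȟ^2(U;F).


nonempty overlaps:
  W12={t4} W13={t1} W23={t3}
C dims 3,3; δ0: rk_F3 3
degree 0: 3−3−0 = 0 → Ȟ^0 ≅ 0
degree 1: 3−0−3 = 0 → Ȟ^1 ≅ 0
degree 2: 0−0−0 = 0 → Ȟ^2 ≅ 0

Ȟ^0 ≅ 0,  Ȟ^1 ≅ 0,  Ȟ^2 ≅ 0


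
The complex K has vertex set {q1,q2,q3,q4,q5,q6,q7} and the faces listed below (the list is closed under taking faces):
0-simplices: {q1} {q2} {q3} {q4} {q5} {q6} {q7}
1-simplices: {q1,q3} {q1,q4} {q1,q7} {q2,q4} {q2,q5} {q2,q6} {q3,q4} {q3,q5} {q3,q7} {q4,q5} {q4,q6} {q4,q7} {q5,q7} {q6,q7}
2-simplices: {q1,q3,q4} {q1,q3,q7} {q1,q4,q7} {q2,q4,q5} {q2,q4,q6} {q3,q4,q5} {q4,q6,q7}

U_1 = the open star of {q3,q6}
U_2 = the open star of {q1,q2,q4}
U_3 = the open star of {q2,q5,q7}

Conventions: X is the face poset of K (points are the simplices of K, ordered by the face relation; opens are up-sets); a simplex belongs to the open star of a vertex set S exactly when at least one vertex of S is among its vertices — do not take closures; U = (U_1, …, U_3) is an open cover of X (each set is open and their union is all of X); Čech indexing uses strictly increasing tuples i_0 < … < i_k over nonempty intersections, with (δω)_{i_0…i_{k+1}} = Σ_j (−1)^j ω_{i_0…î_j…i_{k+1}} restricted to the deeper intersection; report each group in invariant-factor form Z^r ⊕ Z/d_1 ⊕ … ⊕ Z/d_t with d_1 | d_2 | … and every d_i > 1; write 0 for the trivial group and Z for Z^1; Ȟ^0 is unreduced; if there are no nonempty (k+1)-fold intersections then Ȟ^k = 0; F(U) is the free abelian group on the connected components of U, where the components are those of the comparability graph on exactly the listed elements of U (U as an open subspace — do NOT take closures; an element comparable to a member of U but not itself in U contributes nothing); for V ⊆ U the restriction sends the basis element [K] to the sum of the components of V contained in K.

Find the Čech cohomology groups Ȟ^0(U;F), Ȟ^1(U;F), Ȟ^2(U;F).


Ȟ^0 = Z, Ȟ^1 = Z and Ȟ^2 = 0

nerve simplices:
  U1={{q3},{q6},{q1,q3},{q2,q6},{q3,q4},{q3,q5},{q3,q7},{q4,q6},{q6,q7},{q1,q3,q4},{q1,q3,q7},{q2,q4,q6},{q3,q4,q5},{q4,q6,q7}} U2={{q1},{q2},{q4},{q1,q3},{q1,q4},{q1,q7},{q2,q4},{q2,q5},{q2,q6},{q3,q4},{q4,q5},{q4,q6},{q4,q7},{q1,q3,q4},{q1,q3,q7},{q1,q4,q7},{q2,q4,q5},{q2,q4,q6},{q3,q4,q5},{q4,q6,q7}} U3={{q2},{q5},{q7},{q1,q7},{q2,q4},{q2,q5},{q2,q6},{q3,q5},{q3,q7},{q4,q5},{q4,q7},{q5,q7},{q6,q7},{q1,q3,q7},{q1,q4,q7},{q2,q4,q5},{q2,q4,q6},{q3,q4,q5},{q4,q6,q7}}
  U12={{q1,q3},{q2,q6},{q3,q4},{q4,q6},{q1,q3,q4},{q1,q3,q7},{q2,q4,q6},{q3,q4,q5},{q4,q6,q7}} U13={{q2,q6},{q3,q5},{q3,q7},{q6,q7},{q1,q3,q7},{q2,q4,q6},{q3,q4,q5},{q4,q6,q7}} U23={{q2},{q1,q7},{q2,q4},{q2,q5},{q2,q6},{q4,q5},{q4,q7},{q1,q3,q7},{q1,q4,q7},{q2,q4,q5},{q2,q4,q6},{q3,q4,q5},{q4,q6,q7}}
  U123={{q2,q6},{q1,q3,q7},{q2,q4,q6},{q3,q4,q5},{q4,q6,q7}}
components per intersection:
  U1: {{q3},{q1,q3},{q3,q4},{q3,q5},{q3,q7},{q1,q3,q4},{q1,q3,q7},{q3,q4,q5}} {{q6},{q2,q6},{q4,q6},{q6,q7},{q2,q4,q6},{q4,q6,q7}}
  U2: {{q1},{q2},{q4},{q1,q3},{q1,q4},{q1,q7},{q2,q4},{q2,q5},{q2,q6},{q3,q4},{q4,q5},{q4,q6},{q4,q7},{q1,q3,q4},{q1,q3,q7},{q1,q4,q7},{q2,q4,q5},{q2,q4,q6},{q3,q4,q5},{q4,q6,q7}}
  U3: {{q2},{q5},{q7},{q1,q7},{q2,q4},{q2,q5},{q2,q6},{q3,q5},{q3,q7},{q4,q5},{q4,q7},{q5,q7},{q6,q7},{q1,q3,q7},{q1,q4,q7},{q2,q4,q5},{q2,q4,q6},{q3,q4,q5},{q4,q6,q7}}
  U12: {{q1,q3},{q3,q4},{q1,q3,q4},{q1,q3,q7},{q3,q4,q5}} {{q2,q6},{q4,q6},{q2,q4,q6},{q4,q6,q7}}
  U13: {{q2,q6},{q2,q4,q6}} {{q3,q5},{q3,q4,q5}} {{q3,q7},{q1,q3,q7}} {{q6,q7},{q4,q6,q7}}
  U23: {{q2},{q2,q4},{q2,q5},{q2,q6},{q4,q5},{q2,q4,q5},{q2,q4,q6},{q3,q4,q5}} {{q1,q7},{q4,q7},{q1,q3,q7},{q1,q4,q7},{q4,q6,q7}}
  U123: {{q2,q6},{q2,q4,q6}} {{q1,q3,q7}} {{q3,q4,q5}} {{q4,q6,q7}}
C dims 4,8,4; δ0: rk 3, SNF 1^3; δ1: rk 4, SNF 1^4
degree 0: 4−3−0 = 1 → Ȟ^0 ≅ Z
degree 1: 8−4−3 = 1 → Ȟ^1 ≅ Z
degree 2: 4−0−4 = 0 → Ȟ^2 ≅ 0


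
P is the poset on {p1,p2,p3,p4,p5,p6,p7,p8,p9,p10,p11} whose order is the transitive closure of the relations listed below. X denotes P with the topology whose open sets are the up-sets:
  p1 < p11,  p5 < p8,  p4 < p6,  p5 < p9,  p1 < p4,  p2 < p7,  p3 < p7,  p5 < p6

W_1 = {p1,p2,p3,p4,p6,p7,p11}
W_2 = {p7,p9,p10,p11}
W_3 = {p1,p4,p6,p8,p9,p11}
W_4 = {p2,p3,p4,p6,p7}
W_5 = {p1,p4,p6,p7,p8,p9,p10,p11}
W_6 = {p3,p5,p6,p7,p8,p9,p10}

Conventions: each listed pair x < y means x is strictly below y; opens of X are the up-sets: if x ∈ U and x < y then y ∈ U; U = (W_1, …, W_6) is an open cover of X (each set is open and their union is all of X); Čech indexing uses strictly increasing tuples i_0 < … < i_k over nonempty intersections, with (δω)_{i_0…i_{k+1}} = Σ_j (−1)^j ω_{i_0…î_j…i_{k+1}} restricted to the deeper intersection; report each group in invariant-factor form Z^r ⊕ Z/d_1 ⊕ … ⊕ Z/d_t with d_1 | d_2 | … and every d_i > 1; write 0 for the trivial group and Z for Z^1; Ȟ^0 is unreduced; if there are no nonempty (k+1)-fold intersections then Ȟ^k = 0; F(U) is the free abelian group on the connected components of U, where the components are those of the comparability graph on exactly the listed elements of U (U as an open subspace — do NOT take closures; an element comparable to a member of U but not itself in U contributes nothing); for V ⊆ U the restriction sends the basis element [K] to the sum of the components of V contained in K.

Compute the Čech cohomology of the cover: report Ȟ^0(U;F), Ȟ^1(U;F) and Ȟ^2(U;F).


Ȟ^0(U;F) ≅ Z^3, Ȟ^1(U;F) ≅ 0, Ȟ^2(U;F) ≅ 0

nerve of the cover:
  W12={p7,p11} W13={p1,p4,p6,p11} W14={p2,p3,p4,p6,p7} W15={p1,p4,p6,p7,p11} W16={p3,p6,p7} W23={p9,p11} W24={p7} W25={p7,p9,p10,p11} W26={p7,p9,p10} W34={p4,p6} W35={p1,p4,p6,p8,p9,p11} W36={p6,p8,p9} W45={p4,p6,p7} W46={p3,p6,p7} W56={p6,p7,p8,p9,p10}
  W123={p11} W124={p7} W125={p7,p11} W126={p7} W134={p4,p6} W135={p1,p4,p6,p11} W136={p6} W145={p4,p6,p7} W146={p3,p6,p7} W156={p6,p7} W235={p9,p11} W236={p9} W245={p7} W246={p7} W256={p7,p9,p10} W345={p4,p6} W346={p6} W356={p6,p8,p9} W456={p6,p7}
  W1235={p11} W1245={p7} W1246={p7} W1256={p7} W1345={p4,p6} W1346={p6} W1356={p6} W1456={p6,p7} W2356={p9} W2456={p7} W3456={p6}
  W12456={p7} W13456={p6}
components per intersection:
  W1: {p1,p4,p6,p11} {p2,p3,p7}
  W2: {p7} {p9} {p10} {p11}
  W3: {p1,p4,p6,p11} {p8} {p9}
  W4: {p2,p3,p7} {p4,p6}
  W5: {p1,p4,p6,p11} {p7} {p8} {p9} {p10}
  W6: {p3,p7} {p5,p6,p8,p9} {p10}
  W12: {p7} {p11}
  W13: {p1,p4,p6,p11}
  W14: {p2,p3,p7} {p4,p6}
  W15: {p1,p4,p6,p11} {p7}
  W16: {p3,p7} {p6}
  W23: {p9} {p11}
  W24: {p7}
  W25: {p7} {p9} {p10} {p11}
  W26: {p7} {p9} {p10}
  W34: {p4,p6}
  W35: {p1,p4,p6,p11} {p8} {p9}
  W36: {p6} {p8} {p9}
  W45: {p4,p6} {p7}
  W46: {p3,p7} {p6}
  W56: {p6} {p7} {p8} {p9} {p10}
  W123: {p11}
  W124: {p7}
  W125: {p7} {p11}
  W126: {p7}
  W134: {p4,p6}
  W135: {p1,p4,p6,p11}
  W136: {p6}
  W145: {p4,p6} {p7}
  W146: {p3,p7} {p6}
  W156: {p6} {p7}
  W235: {p9} {p11}
  W236: {p9}
  W245: {p7}
  W246: {p7}
  W256: {p7} {p9} {p10}
  W345: {p4,p6}
  W346: {p6}
  W356: {p6} {p8} {p9}
  W456: {p6} {p7}
  W1235: {p11}
  W1245: {p7}
  W1246: {p7}
  W1256: {p7}
  W1345: {p4,p6}
  W1346: {p6}
  W1356: {p6}
  W1456: {p6} {p7}
  W2356: {p9}
  W2456: {p7}
  W3456: {p6}
  W12456: {p7}
  W13456: {p6}
C dims 19,35,29,12; δ0: rk 16, SNF 1^16; δ1: rk 19, SNF 1^19; δ2: rk 10, SNF 1^10
Ȟ^0 = (19 − 16) − 0 = 3, so Ȟ^0 ≅ Z^3
Ȟ^1 = (35 − 19) − 16 = 0, so Ȟ^1 ≅ 0
Ȟ^2 = (29 − 10) − 19 = 0, so Ȟ^2 ≅ 0


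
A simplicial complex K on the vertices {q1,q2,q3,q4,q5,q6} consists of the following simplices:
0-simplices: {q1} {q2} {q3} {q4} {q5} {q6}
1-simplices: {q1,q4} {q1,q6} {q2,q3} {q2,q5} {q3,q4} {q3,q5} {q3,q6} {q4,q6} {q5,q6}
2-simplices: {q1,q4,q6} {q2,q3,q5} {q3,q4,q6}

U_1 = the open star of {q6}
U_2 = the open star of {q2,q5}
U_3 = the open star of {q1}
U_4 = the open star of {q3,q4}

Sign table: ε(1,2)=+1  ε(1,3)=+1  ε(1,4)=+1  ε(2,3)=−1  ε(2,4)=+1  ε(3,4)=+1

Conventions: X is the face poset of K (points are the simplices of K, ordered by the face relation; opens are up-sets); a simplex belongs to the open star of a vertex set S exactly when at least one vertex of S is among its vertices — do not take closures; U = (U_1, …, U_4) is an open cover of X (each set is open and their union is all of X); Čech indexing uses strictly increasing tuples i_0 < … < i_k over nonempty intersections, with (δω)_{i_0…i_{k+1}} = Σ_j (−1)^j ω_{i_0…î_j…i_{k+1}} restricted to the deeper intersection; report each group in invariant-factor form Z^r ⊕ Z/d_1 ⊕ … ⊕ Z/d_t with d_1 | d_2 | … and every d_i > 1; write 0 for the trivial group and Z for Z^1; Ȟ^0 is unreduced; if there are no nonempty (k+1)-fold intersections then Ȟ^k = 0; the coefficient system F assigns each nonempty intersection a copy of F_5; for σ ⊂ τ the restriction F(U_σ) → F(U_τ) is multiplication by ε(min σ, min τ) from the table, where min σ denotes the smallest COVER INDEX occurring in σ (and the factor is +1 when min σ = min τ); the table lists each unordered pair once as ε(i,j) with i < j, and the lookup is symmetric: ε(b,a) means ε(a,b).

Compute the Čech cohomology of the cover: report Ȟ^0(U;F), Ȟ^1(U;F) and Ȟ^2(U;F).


Ȟ^0(U;F) ≅ Z/5; Ȟ^1(U;F) ≅ Z/5; Ȟ^2(U;F) ≅ 0

nonempty intersections:
  U1={{q6},{q1,q6},{q3,q6},{q4,q6},{q5,q6},{q1,q4,q6},{q3,q4,q6}} U2={{q2},{q5},{q2,q3},{q2,q5},{q3,q5},{q5,q6},{q2,q3,q5}} U3={{q1},{q1,q4},{q1,q6},{q1,q4,q6}} U4={{q3},{q4},{q1,q4},{q2,q3},{q3,q4},{q3,q5},{q3,q6},{q4,q6},{q1,q4,q6},{q2,q3,q5},{q3,q4,q6}}
  U12={{q5,q6}} U13={{q1,q6},{q1,q4,q6}} U14={{q3,q6},{q4,q6},{q1,q4,q6},{q3,q4,q6}} U24={{q2,q3},{q3,q5},{q2,q3,q5}} U34={{q1,q4},{q1,q4,q6}}
  U134={{q1,q4,q6}}
C dims 4,5,1; δ0: rk_F5 3; δ1: rk_F5 1
Ȟ^0: (4−3)−0=1 ⇒ Z/5
Ȟ^1: (5−1)−3=1 ⇒ Z/5
Ȟ^2: (1−0)−1=0 ⇒ 0


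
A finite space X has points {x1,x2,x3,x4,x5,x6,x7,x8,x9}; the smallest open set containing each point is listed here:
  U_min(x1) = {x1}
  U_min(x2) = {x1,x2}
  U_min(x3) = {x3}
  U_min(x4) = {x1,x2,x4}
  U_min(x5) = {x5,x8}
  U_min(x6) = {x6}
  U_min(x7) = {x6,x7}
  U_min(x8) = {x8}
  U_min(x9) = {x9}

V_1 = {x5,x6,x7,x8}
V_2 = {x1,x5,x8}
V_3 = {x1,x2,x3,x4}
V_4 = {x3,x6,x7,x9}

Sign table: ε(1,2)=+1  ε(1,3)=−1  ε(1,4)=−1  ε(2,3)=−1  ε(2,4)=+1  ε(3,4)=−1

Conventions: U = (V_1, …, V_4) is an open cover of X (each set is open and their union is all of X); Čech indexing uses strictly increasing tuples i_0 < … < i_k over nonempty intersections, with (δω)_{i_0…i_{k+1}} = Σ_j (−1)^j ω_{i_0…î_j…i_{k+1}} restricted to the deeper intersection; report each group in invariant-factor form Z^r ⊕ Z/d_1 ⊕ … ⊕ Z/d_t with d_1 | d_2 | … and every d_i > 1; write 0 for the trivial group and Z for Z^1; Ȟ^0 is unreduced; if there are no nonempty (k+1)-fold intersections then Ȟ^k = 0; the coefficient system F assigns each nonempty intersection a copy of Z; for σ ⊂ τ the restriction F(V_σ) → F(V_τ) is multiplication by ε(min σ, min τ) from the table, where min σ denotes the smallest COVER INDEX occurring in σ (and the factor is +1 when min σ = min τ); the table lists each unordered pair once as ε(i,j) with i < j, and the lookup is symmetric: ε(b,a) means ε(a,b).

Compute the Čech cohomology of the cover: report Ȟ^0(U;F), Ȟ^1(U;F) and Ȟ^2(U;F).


nerve simplices:
  V12={x5,x8} V14={x6,x7} V23={x1} V34={x3}
C dims 4,4; δ0: rk 4, SNF 1^3·2
degree 0: 4−4−0 = 0 → Ȟ^0 ≅ 0
degree 1: 4−0−4 = 0 plus torsion [2] → Ȟ^1 ≅ Z/2
degree 2: 0−0−0 = 0 → Ȟ^2 ≅ 0

Ȟ^0 = 0; Ȟ^1 = Z/2; Ȟ^2 = 0


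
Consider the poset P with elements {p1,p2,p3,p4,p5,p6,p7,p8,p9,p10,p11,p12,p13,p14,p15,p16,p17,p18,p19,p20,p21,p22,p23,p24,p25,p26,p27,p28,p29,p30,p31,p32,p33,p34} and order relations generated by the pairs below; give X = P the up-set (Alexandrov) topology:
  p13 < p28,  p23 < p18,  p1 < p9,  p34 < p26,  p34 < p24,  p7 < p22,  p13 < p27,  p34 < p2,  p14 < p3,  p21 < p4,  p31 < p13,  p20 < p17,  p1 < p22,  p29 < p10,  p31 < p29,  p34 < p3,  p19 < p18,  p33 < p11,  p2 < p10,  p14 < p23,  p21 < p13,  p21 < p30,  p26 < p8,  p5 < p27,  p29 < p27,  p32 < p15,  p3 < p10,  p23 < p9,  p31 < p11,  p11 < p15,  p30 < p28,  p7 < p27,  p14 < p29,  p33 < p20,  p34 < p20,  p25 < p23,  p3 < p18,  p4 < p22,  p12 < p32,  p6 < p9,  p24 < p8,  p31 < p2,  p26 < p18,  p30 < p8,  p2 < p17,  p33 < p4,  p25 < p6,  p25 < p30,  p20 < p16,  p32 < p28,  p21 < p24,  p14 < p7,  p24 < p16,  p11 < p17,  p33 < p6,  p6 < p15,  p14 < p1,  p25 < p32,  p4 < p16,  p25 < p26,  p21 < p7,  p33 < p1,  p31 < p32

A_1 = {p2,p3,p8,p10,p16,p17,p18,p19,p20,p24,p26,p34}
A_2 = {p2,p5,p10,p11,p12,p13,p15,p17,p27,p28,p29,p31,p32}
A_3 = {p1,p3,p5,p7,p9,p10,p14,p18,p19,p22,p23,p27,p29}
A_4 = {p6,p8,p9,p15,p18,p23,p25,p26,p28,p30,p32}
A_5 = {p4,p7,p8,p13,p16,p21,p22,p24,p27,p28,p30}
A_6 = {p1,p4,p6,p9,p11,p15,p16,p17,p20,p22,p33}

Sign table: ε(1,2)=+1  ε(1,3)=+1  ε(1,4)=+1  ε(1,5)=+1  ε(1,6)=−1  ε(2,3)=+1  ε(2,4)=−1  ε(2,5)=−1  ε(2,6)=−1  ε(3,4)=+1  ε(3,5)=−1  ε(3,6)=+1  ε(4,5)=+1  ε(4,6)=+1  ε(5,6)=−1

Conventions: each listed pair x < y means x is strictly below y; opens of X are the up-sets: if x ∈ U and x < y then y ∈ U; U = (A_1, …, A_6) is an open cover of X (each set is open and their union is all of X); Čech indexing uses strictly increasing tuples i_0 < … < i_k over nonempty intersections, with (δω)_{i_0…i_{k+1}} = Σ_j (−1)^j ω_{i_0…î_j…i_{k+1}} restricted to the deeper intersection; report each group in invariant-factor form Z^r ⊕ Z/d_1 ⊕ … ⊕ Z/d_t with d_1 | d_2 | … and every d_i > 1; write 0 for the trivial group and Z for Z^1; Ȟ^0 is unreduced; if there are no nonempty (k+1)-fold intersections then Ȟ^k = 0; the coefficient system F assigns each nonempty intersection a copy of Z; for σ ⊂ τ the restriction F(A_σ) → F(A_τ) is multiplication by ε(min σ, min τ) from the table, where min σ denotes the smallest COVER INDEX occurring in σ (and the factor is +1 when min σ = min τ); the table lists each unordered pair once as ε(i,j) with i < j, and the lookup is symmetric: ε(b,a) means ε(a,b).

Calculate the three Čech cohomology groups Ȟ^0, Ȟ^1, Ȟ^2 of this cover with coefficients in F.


nerve of the cover:
  A12={p2,p10,p17} A13={p3,p10,p18,p19} A14={p8,p18,p26} A15={p8,p16,p24} A16={p16,p17,p20} A23={p5,p10,p27,p29} A24={p15,p28,p32} A25={p13,p27,p28} A26={p11,p15,p17} A34={p9,p18,p23} A35={p7,p22,p27} A36={p1,p9,p22} A45={p8,p28,p30} A46={p6,p9,p15} A56={p4,p16,p22}
  A123={p10} A126={p17} A134={p18} A145={p8} A156={p16} A235={p27} A245={p28} A246={p15} A346={p9} A356={p22}
C dims 6,15,10; δ0: rk 6, SNF 1^5·2; δ1: rk 9, SNF 1^9
Ȟ^0 = (6 − 6) − 0 = 0, so Ȟ^0 ≅ 0
Ȟ^1 = (15 − 9) − 6 = 0 plus torsion [2], so Ȟ^1 ≅ Z/2
Ȟ^2 = (10 − 0) − 9 = 1, so Ȟ^2 ≅ Z

Ȟ^0 = 0; Ȟ^1 = Z/2; Ȟ^2 = Z


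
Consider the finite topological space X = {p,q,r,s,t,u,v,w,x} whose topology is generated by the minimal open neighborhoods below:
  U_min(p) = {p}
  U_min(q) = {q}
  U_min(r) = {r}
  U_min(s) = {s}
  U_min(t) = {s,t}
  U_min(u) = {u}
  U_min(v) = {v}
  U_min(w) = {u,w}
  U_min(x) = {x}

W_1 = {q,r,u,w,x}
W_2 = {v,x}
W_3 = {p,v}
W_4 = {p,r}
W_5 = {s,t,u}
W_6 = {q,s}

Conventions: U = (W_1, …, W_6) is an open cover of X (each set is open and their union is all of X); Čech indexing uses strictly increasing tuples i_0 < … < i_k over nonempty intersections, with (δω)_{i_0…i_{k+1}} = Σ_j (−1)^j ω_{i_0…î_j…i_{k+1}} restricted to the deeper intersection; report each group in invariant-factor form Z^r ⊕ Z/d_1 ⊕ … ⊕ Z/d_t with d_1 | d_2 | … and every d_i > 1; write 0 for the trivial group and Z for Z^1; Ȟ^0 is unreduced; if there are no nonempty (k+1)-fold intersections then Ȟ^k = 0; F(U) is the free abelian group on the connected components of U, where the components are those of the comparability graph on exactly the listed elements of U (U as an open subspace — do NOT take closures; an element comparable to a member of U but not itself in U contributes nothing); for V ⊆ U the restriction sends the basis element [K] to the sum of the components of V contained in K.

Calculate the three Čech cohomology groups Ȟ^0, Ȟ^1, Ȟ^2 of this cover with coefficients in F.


Ȟ^0 = Z^7, Ȟ^1 = 0 and Ȟ^2 = 0

nerve simplices:
  W12={x} W14={r} W15={u} W16={q} W23={v} W34={p} W56={s}
components per intersection:
  W1: {q} {r} {u,w} {x}
  W2: {v} {x}
  W3: {p} {v}
  W4: {p} {r}
  W5: {s,t} {u}
  W6: {q} {s}
  W12: {x}
  W14: {r}
  W15: {u}
  W16: {q}
  W23: {v}
  W34: {p}
  W56: {s}
C dims 14,7; δ0: rk 7, SNF 1^7
degree 0: 14−7−0 = 7 → Ȟ^0 ≅ Z^7
degree 1: 7−0−7 = 0 → Ȟ^1 ≅ 0
degree 2: 0−0−0 = 0 → Ȟ^2 ≅ 0


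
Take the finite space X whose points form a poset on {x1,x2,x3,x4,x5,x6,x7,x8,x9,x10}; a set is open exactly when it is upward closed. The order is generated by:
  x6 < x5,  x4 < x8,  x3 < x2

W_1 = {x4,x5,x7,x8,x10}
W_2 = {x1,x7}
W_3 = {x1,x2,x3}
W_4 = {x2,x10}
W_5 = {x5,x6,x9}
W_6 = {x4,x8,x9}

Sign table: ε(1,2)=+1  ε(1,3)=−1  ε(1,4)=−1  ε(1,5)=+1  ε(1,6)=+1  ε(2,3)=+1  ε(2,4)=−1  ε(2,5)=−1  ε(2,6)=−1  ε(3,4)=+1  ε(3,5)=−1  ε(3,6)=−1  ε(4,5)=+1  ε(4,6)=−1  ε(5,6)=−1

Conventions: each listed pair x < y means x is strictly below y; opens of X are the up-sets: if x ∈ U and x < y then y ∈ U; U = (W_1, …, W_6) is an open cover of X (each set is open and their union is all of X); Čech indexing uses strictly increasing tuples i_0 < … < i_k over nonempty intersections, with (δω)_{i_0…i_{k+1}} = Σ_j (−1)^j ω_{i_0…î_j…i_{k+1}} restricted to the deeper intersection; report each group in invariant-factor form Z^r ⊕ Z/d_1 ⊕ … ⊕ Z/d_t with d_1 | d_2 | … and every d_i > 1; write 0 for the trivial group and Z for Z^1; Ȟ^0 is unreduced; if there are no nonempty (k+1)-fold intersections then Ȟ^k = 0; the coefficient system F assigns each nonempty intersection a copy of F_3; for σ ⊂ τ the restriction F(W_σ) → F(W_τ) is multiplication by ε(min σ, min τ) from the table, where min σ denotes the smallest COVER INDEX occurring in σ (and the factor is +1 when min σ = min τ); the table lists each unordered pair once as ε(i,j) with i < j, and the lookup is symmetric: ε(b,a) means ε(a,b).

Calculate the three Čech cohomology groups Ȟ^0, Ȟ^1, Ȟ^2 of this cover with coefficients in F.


Ȟ^0(U;F) ≅ 0, Ȟ^1(U;F) ≅ Z/3 and Ȟ^2(U;F) ≅ 0

cover nerve:
  W12={x7} W14={x10} W15={x5} W16={x4,x8} W23={x1} W34={x2} W56={x9}
C dims 6,7; δ0: rk_F3 6
Ȟ^0: (6−6)−0=0 ⇒ 0
Ȟ^1: (7−0)−6=1 ⇒ Z/3
Ȟ^2: (0−0)−0=0 ⇒ 0


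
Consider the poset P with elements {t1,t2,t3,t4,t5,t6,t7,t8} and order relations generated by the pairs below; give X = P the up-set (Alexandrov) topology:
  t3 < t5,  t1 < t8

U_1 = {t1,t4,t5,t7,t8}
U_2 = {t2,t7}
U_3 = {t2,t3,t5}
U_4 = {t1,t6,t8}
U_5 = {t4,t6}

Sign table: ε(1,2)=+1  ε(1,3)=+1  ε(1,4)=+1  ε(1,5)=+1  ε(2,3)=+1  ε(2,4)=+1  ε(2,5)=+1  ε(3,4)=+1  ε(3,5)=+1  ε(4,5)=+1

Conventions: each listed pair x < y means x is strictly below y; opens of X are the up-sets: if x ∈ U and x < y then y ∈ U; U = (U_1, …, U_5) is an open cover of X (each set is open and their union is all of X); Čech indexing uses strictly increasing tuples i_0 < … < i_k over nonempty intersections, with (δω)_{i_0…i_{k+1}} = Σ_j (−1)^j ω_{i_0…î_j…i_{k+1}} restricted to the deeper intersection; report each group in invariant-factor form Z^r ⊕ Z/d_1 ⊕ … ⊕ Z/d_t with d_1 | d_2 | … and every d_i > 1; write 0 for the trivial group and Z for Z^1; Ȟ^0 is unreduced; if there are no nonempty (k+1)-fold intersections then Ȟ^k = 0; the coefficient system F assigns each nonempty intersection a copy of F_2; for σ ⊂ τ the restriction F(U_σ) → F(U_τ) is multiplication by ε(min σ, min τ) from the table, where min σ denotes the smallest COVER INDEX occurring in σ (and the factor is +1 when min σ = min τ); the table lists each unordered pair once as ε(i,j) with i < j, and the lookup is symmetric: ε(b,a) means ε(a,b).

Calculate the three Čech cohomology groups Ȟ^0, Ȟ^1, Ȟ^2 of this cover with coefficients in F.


Ȟ^0(U;F) ≅ Z/2, Ȟ^1(U;F) ≅ Z/2 ⊕ Z/2 and Ȟ^2(U;F) ≅ 0

nerve of the cover:
  U12={t7} U13={t5} U14={t1,t8} U15={t4} U23={t2} U45={t6}
C dims 5,6; δ0: rk_F2 4
Ȟ^0 = (5 − 4) − 0 = 1, so Ȟ^0 ≅ Z/2
Ȟ^1 = (6 − 0) − 4 = 2, so Ȟ^1 ≅ Z/2 ⊕ Z/2
Ȟ^2 = (0 − 0) − 0 = 0, so Ȟ^2 ≅ 0


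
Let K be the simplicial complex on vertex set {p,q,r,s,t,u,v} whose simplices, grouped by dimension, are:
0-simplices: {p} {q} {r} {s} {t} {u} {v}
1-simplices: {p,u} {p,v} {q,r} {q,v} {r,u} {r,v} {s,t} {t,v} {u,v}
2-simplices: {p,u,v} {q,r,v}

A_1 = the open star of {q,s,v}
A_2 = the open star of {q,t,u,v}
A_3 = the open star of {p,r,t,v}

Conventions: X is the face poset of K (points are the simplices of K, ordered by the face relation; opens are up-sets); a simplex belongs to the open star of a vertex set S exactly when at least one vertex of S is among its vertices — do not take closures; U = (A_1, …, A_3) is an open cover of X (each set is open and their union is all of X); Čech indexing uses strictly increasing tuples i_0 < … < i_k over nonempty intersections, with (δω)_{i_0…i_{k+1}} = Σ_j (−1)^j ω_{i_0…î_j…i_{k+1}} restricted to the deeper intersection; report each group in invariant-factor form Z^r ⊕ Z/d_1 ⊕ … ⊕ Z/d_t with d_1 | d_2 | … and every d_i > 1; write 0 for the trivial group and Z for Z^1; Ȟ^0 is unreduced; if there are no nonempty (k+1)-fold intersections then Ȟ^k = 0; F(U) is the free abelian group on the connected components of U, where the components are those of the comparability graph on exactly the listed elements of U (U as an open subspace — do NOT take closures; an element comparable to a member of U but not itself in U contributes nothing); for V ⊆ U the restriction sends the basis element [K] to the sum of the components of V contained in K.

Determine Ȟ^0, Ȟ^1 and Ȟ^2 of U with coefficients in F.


Ȟ^0(U;F) ≅ Z, Ȟ^1(U;F) ≅ Z, Ȟ^2(U;F) ≅ 0

nerve simplices:
  A1={{q},{s},{v},{p,v},{q,r},{q,v},{r,v},{s,t},{t,v},{u,v},{p,u,v},{q,r,v}} A2={{q},{t},{u},{v},{p,u},{p,v},{q,r},{q,v},{r,u},{r,v},{s,t},{t,v},{u,v},{p,u,v},{q,r,v}} A3={{p},{r},{t},{v},{p,u},{p,v},{q,r},{q,v},{r,u},{r,v},{s,t},{t,v},{u,v},{p,u,v},{q,r,v}}
  A12={{q},{v},{p,v},{q,r},{q,v},{r,v},{s,t},{t,v},{u,v},{p,u,v},{q,r,v}} A13={{v},{p,v},{q,r},{q,v},{r,v},{s,t},{t,v},{u,v},{p,u,v},{q,r,v}} A23={{t},{v},{p,u},{p,v},{q,r},{q,v},{r,u},{r,v},{s,t},{t,v},{u,v},{p,u,v},{q,r,v}}
  A123={{v},{p,v},{q,r},{q,v},{r,v},{s,t},{t,v},{u,v},{p,u,v},{q,r,v}}
components per intersection:
  A1: {{q},{v},{p,v},{q,r},{q,v},{r,v},{t,v},{u,v},{p,u,v},{q,r,v}} {{s},{s,t}}
  A2: {{q},{t},{u},{v},{p,u},{p,v},{q,r},{q,v},{r,u},{r,v},{s,t},{t,v},{u,v},{p,u,v},{q,r,v}}
  A3: {{p},{r},{t},{v},{p,u},{p,v},{q,r},{q,v},{r,u},{r,v},{s,t},{t,v},{u,v},{p,u,v},{q,r,v}}
  A12: {{q},{v},{p,v},{q,r},{q,v},{r,v},{t,v},{u,v},{p,u,v},{q,r,v}} {{s,t}}
  A13: {{v},{p,v},{q,r},{q,v},{r,v},{t,v},{u,v},{p,u,v},{q,r,v}} {{s,t}}
  A23: {{t},{v},{p,u},{p,v},{q,r},{q,v},{r,v},{s,t},{t,v},{u,v},{p,u,v},{q,r,v}} {{r,u}}
  A123: {{v},{p,v},{q,r},{q,v},{r,v},{t,v},{u,v},{p,u,v},{q,r,v}} {{s,t}}
C dims 4,6,2; δ0: rk 3, SNF 1^3; δ1: rk 2, SNF 1^2
degree 0: 4−3−0 = 1 → Ȟ^0 ≅ Z
degree 1: 6−2−3 = 1 → Ȟ^1 ≅ Z
degree 2: 2−0−2 = 0 → Ȟ^2 ≅ 0


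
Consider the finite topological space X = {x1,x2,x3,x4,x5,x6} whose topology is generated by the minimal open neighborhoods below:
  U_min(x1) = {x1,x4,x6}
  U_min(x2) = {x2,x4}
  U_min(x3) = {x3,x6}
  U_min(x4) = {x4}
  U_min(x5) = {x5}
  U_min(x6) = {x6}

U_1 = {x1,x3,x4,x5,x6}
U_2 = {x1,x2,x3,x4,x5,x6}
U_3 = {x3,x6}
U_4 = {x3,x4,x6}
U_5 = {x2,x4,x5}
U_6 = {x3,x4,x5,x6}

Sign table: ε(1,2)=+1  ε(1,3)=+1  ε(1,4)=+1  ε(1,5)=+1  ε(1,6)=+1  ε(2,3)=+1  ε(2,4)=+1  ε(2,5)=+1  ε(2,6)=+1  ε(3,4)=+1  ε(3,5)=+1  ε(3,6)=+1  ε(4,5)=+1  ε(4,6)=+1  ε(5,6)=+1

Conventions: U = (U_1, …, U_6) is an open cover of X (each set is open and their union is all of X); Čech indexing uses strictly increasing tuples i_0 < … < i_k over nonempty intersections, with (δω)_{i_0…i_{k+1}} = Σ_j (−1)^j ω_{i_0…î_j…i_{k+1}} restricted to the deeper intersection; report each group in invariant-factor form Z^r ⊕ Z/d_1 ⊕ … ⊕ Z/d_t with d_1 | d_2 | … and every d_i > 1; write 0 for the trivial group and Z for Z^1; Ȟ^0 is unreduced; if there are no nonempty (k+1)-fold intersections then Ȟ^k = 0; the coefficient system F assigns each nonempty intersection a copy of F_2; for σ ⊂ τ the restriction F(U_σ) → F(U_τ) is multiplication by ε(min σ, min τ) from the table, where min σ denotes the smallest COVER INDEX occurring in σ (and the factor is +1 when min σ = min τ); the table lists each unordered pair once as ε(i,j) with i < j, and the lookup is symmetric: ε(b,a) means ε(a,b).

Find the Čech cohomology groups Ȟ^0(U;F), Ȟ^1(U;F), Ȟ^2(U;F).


nerve of the cover:
  U12={x1,x3,x4,x5,x6} U13={x3,x6} U14={x3,x4,x6} U15={x4,x5} U16={x3,x4,x5,x6} U23={x3,x6} U24={x3,x4,x6} U25={x2,x4,x5} U26={x3,x4,x5,x6} U34={x3,x6} U36={x3,x6} U45={x4} U46={x3,x4,x6} U56={x4,x5}
  U123={x3,x6} U124={x3,x4,x6} U125={x4,x5} U126={x3,x4,x5,x6} U134={x3,x6} U136={x3,x6} U145={x4} U146={x3,x4,x6} U156={x4,x5} U234={x3,x6} U236={x3,x6} U245={x4} U246={x3,x4,x6} U256={x4,x5} U346={x3,x6} U456={x4}
  U1234={x3,x6} U1236={x3,x6} U1245={x4} U1246={x3,x4,x6} U1256={x4,x5} U1346={x3,x6} U1456={x4} U2346={x3,x6} U2456={x4}
  U12346={x3,x6} U12456={x4}
C dims 6,14,16,9; δ0: rk_F2 5; δ1: rk_F2 9; δ2: rk_F2 7
Ȟ^0 = (6 − 5) − 0 = 1, so Ȟ^0 ≅ Z/2
Ȟ^1 = (14 − 9) − 5 = 0, so Ȟ^1 ≅ 0
Ȟ^2 = (16 − 7) − 9 = 0, so Ȟ^2 ≅ 0

Ȟ^0 = Z/2,  Ȟ^1 = 0,  Ȟ^2 = 0


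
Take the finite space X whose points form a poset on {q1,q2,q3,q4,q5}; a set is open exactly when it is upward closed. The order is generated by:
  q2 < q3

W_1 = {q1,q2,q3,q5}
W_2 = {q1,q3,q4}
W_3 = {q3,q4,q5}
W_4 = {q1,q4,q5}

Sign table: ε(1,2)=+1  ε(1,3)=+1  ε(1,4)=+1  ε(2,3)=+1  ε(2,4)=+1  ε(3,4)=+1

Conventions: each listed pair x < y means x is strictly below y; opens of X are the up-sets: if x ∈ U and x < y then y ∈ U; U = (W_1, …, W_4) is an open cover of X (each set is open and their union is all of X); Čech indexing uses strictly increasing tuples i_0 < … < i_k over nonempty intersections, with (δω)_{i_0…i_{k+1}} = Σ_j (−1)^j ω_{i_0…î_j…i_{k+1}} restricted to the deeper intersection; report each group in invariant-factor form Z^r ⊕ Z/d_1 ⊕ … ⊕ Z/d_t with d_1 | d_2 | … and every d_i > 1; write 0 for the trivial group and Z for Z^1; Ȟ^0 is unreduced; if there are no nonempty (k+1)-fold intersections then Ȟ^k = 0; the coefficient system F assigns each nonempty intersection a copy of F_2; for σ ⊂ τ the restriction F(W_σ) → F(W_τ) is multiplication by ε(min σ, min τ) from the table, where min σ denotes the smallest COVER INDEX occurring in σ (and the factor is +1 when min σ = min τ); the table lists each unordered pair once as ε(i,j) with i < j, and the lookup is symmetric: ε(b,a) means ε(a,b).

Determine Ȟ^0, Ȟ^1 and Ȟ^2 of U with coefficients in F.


Ȟ^0 ≅ Z/2, Ȟ^1 ≅ 0 and Ȟ^2 ≅ Z/2

nerve of the cover:
  W12={q1,q3} W13={q3,q5} W14={q1,q5} W23={q3,q4} W24={q1,q4} W34={q4,q5}
  W123={q3} W124={q1} W134={q5} W234={q4}
C dims 4,6,4; δ0: rk_F2 3; δ1: rk_F2 3
Ȟ^0 = (4 − 3) − 0 = 1, so Ȟ^0 ≅ Z/2
Ȟ^1 = (6 − 3) − 3 = 0, so Ȟ^1 ≅ 0
Ȟ^2 = (4 − 0) − 3 = 1, so Ȟ^2 ≅ Z/2


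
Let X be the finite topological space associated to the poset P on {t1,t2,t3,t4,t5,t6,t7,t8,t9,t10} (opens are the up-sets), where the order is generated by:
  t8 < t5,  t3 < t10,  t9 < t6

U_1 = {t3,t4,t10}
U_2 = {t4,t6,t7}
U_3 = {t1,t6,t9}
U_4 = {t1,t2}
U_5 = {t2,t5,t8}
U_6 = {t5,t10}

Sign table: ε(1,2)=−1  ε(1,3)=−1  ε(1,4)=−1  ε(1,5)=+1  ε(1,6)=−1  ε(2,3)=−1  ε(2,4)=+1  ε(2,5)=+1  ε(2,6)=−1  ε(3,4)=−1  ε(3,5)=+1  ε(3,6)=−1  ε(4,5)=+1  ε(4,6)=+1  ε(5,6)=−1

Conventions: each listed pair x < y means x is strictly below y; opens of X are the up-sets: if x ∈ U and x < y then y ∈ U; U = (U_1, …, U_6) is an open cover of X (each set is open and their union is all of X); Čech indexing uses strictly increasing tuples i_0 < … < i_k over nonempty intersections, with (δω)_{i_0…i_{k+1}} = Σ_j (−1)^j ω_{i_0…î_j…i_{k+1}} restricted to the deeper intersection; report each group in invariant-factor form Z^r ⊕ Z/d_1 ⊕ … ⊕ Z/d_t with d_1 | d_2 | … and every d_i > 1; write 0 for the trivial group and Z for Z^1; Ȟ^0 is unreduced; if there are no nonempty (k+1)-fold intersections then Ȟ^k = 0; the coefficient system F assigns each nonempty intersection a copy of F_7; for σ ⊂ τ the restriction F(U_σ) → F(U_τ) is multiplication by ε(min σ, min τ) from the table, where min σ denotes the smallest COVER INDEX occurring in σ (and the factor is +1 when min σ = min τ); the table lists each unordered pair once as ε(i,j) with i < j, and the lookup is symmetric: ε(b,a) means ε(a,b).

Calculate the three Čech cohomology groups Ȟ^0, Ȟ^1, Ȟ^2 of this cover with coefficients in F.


nerve of the cover:
  U12={t4} U16={t10} U23={t6} U34={t1} U45={t2} U56={t5}
C dims 6,6; δ0: rk_F7 6
Ȟ^0 = (6 − 6) − 0 = 0, so Ȟ^0 ≅ 0
Ȟ^1 = (6 − 0) − 6 = 0, so Ȟ^1 ≅ 0
Ȟ^2 = (0 − 0) − 0 = 0, so Ȟ^2 ≅ 0

Ȟ^0 = 0,  Ȟ^1 = 0,  Ȟ^2 = 0


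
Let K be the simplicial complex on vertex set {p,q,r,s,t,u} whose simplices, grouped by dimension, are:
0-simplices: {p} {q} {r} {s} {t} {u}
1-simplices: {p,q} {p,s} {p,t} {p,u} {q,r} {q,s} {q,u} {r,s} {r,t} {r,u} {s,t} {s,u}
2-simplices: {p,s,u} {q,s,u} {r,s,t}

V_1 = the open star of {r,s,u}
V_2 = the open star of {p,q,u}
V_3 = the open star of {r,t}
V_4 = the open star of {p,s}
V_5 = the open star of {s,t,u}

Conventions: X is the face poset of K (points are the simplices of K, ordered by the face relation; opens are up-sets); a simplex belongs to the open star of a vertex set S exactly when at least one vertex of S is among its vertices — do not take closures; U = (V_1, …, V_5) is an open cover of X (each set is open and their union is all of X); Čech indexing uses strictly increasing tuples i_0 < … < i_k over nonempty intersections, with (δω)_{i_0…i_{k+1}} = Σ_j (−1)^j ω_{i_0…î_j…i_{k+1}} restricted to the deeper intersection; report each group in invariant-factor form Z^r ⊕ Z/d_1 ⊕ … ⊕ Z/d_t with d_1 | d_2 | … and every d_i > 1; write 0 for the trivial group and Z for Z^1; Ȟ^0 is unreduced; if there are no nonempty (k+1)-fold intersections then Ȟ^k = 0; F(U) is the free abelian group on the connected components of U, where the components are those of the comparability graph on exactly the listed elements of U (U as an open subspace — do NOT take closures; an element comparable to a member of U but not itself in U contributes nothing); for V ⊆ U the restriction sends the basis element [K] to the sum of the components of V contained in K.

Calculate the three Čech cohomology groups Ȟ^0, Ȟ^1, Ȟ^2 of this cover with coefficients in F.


intersection data:
  V1={{r},{s},{u},{p,s},{p,u},{q,r},{q,s},{q,u},{r,s},{r,t},{r,u},{s,t},{s,u},{p,s,u},{q,s,u},{r,s,t}} V2={{p},{q},{u},{p,q},{p,s},{p,t},{p,u},{q,r},{q,s},{q,u},{r,u},{s,u},{p,s,u},{q,s,u}} V3={{r},{t},{p,t},{q,r},{r,s},{r,t},{r,u},{s,t},{r,s,t}} V4={{p},{s},{p,q},{p,s},{p,t},{p,u},{q,s},{r,s},{s,t},{s,u},{p,s,u},{q,s,u},{r,s,t}} V5={{s},{t},{u},{p,s},{p,t},{p,u},{q,s},{q,u},{r,s},{r,t},{r,u},{s,t},{s,u},{p,s,u},{q,s,u},{r,s,t}}
  V12={{u},{p,s},{p,u},{q,r},{q,s},{q,u},{r,u},{s,u},{p,s,u},{q,s,u}} V13={{r},{q,r},{r,s},{r,t},{r,u},{s,t},{r,s,t}} V14={{s},{p,s},{p,u},{q,s},{r,s},{s,t},{s,u},{p,s,u},{q,s,u},{r,s,t}} V15={{s},{u},{p,s},{p,u},{q,s},{q,u},{r,s},{r,t},{r,u},{s,t},{s,u},{p,s,u},{q,s,u},{r,s,t}} V23={{p,t},{q,r},{r,u}} V24={{p},{p,q},{p,s},{p,t},{p,u},{q,s},{s,u},{p,s,u},{q,s,u}} V25={{u},{p,s},{p,t},{p,u},{q,s},{q,u},{r,u},{s,u},{p,s,u},{q,s,u}} V34={{p,t},{r,s},{s,t},{r,s,t}} V35={{t},{p,t},{r,s},{r,t},{r,u},{s,t},{r,s,t}} V45={{s},{p,s},{p,t},{p,u},{q,s},{r,s},{s,t},{s,u},{p,s,u},{q,s,u},{r,s,t}}
  V123={{q,r},{r,u}} V124={{p,s},{p,u},{q,s},{s,u},{p,s,u},{q,s,u}} V125={{u},{p,s},{p,u},{q,s},{q,u},{r,u},{s,u},{p,s,u},{q,s,u}} V134={{r,s},{s,t},{r,s,t}} V135={{r,s},{r,t},{r,u},{s,t},{r,s,t}} V145={{s},{p,s},{p,u},{q,s},{r,s},{s,t},{s,u},{p,s,u},{q,s,u},{r,s,t}} V234={{p,t}} V235={{p,t},{r,u}} V245={{p,s},{p,t},{p,u},{q,s},{s,u},{p,s,u},{q,s,u}} V345={{p,t},{r,s},{s,t},{r,s,t}}
  V1235={{r,u}} V1245={{p,s},{p,u},{q,s},{s,u},{p,s,u},{q,s,u}} V1345={{r,s},{s,t},{r,s,t}} V2345={{p,t}}
components per intersection:
  V1: {{r},{s},{u},{p,s},{p,u},{q,r},{q,s},{q,u},{r,s},{r,t},{r,u},{s,t},{s,u},{p,s,u},{q,s,u},{r,s,t}}
  V2: {{p},{q},{u},{p,q},{p,s},{p,t},{p,u},{q,r},{q,s},{q,u},{r,u},{s,u},{p,s,u},{q,s,u}}
  V3: {{r},{t},{p,t},{q,r},{r,s},{r,t},{r,u},{s,t},{r,s,t}}
  V4: {{p},{s},{p,q},{p,s},{p,t},{p,u},{q,s},{r,s},{s,t},{s,u},{p,s,u},{q,s,u},{r,s,t}}
  V5: {{s},{t},{u},{p,s},{p,t},{p,u},{q,s},{q,u},{r,s},{r,t},{r,u},{s,t},{s,u},{p,s,u},{q,s,u},{r,s,t}}
  V12: {{u},{p,s},{p,u},{q,s},{q,u},{r,u},{s,u},{p,s,u},{q,s,u}} {{q,r}}
  V13: {{r},{q,r},{r,s},{r,t},{r,u},{s,t},{r,s,t}}
  V14: {{s},{p,s},{p,u},{q,s},{r,s},{s,t},{s,u},{p,s,u},{q,s,u},{r,s,t}}
  V15: {{s},{u},{p,s},{p,u},{q,s},{q,u},{r,s},{r,t},{r,u},{s,t},{s,u},{p,s,u},{q,s,u},{r,s,t}}
  V23: {{p,t}} {{q,r}} {{r,u}}
  V24: {{p},{p,q},{p,s},{p,t},{p,u},{q,s},{s,u},{p,s,u},{q,s,u}}
  V25: {{u},{p,s},{p,u},{q,s},{q,u},{r,u},{s,u},{p,s,u},{q,s,u}} {{p,t}}
  V34: {{p,t}} {{r,s},{s,t},{r,s,t}}
  V35: {{t},{p,t},{r,s},{r,t},{s,t},{r,s,t}} {{r,u}}
  V45: {{s},{p,s},{p,u},{q,s},{r,s},{s,t},{s,u},{p,s,u},{q,s,u},{r,s,t}} {{p,t}}
  V123: {{q,r}} {{r,u}}
  V124: {{p,s},{p,u},{q,s},{s,u},{p,s,u},{q,s,u}}
  V125: {{u},{p,s},{p,u},{q,s},{q,u},{r,u},{s,u},{p,s,u},{q,s,u}}
  V134: {{r,s},{s,t},{r,s,t}}
  V135: {{r,s},{r,t},{s,t},{r,s,t}} {{r,u}}
  V145: {{s},{p,s},{p,u},{q,s},{r,s},{s,t},{s,u},{p,s,u},{q,s,u},{r,s,t}}
  V234: {{p,t}}
  V235: {{p,t}} {{r,u}}
  V245: {{p,s},{p,u},{q,s},{s,u},{p,s,u},{q,s,u}} {{p,t}}
  V345: {{p,t}} {{r,s},{s,t},{r,s,t}}
  V1235: {{r,u}}
  V1245: {{p,s},{p,u},{q,s},{s,u},{p,s,u},{q,s,u}}
  V1345: {{r,s},{s,t},{r,s,t}}
  V2345: {{p,t}}
C dims 5,17,15,4; δ0: rk 4, SNF 1^4; δ1: rk 11, SNF 1^11; δ2: rk 4, SNF 1^4
Ȟ^0 = (5 − 4) − 0 = 1, so Ȟ^0 ≅ Z
Ȟ^1 = (17 − 11) − 4 = 2, so Ȟ^1 ≅ Z^2
Ȟ^2 = (15 − 4) − 11 = 0, so Ȟ^2 ≅ 0

Ȟ^0 ≅ Z,  Ȟ^1 ≅ Z^2,  Ȟ^2 ≅ 0
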